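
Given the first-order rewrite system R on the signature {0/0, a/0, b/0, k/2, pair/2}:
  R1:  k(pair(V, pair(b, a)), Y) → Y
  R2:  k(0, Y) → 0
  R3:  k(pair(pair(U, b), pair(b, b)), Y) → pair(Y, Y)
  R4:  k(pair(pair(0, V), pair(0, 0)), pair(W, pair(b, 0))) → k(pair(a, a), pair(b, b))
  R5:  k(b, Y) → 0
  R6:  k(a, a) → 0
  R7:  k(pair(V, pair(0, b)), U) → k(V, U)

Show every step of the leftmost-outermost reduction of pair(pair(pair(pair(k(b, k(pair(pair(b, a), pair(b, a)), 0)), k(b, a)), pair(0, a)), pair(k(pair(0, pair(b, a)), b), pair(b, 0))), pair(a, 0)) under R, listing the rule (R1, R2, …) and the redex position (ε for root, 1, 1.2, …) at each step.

pair(pair(pair(pair(0, 0), pair(0, a)), pair(b, pair(b, 0))), pair(a, 0))

1. pair(pair(pair(pair(k(b, k(pair(pair(b, a), pair(b, a)), 0)), k(b, a)), pair(0, a)), pair(k(pair(0, pair(b, a)), b), pair(b, 0))), pair(a, 0))  →  pair(pair(pair(pair(0, k(b, a)), pair(0, a)), pair(k(pair(0, pair(b, a)), b), pair(b, 0))), pair(a, 0))   [R5 at 1.1.1.1]
2. pair(pair(pair(pair(0, k(b, a)), pair(0, a)), pair(k(pair(0, pair(b, a)), b), pair(b, 0))), pair(a, 0))  →  pair(pair(pair(pair(0, 0), pair(0, a)), pair(k(pair(0, pair(b, a)), b), pair(b, 0))), pair(a, 0))   [R5 at 1.1.1.2]
3. pair(pair(pair(pair(0, 0), pair(0, a)), pair(k(pair(0, pair(b, a)), b), pair(b, 0))), pair(a, 0))  →  pair(pair(pair(pair(0, 0), pair(0, a)), pair(b, pair(b, 0))), pair(a, 0))   [R1 at 1.2.1]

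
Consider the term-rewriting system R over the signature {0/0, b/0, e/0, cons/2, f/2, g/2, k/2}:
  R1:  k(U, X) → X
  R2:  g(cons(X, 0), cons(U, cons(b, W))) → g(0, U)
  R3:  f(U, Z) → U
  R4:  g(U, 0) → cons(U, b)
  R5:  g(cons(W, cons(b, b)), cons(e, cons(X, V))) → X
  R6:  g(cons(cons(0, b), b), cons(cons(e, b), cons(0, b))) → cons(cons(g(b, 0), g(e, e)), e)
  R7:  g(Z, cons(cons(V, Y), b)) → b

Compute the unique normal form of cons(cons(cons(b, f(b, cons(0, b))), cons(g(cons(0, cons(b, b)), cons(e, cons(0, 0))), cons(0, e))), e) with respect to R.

1. cons(cons(cons(b, f(b, cons(0, b))), cons(g(cons(0, cons(b, b)), cons(e, cons(0, 0))), cons(0, e))), e)  →  cons(cons(cons(b, b), cons(g(cons(0, cons(b, b)), cons(e, cons(0, 0))), cons(0, e))), e)   [R3 at 1.1.2]
2. cons(cons(cons(b, b), cons(g(cons(0, cons(b, b)), cons(e, cons(0, 0))), cons(0, e))), e)  →  cons(cons(cons(b, b), cons(0, cons(0, e))), e)   [R5 at 1.2.1]

cons(cons(cons(b, b), cons(0, cons(0, e))), e)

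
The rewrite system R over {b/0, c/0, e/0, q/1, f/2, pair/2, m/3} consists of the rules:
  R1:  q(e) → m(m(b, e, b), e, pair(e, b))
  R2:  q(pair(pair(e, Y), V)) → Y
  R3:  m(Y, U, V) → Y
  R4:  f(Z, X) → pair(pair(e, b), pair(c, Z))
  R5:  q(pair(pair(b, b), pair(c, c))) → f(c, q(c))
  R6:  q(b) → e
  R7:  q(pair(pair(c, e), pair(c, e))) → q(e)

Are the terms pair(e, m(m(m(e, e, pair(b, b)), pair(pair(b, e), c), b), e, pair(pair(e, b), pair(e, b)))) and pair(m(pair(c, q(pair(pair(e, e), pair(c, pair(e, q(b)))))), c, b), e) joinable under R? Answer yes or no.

no — NF(t₁) = pair(e, e), NF(t₂) = pair(pair(c, e), e)

Reduce t₁ = pair(e, m(m(m(e, e, pair(b, b)), pair(pair(b, e), c), b), e, pair(pair(e, b), pair(e, b)))):
1. pair(e, m(m(m(e, e, pair(b, b)), pair(pair(b, e), c), b), e, pair(pair(e, b), pair(e, b))))  →  pair(e, m(m(e, e, pair(b, b)), pair(pair(b, e), c), b))   [R3 at 2]
2. pair(e, m(m(e, e, pair(b, b)), pair(pair(b, e), c), b))  →  pair(e, m(e, e, pair(b, b)))   [R3 at 2]
3. pair(e, m(e, e, pair(b, b)))  →  pair(e, e)   [R3 at 2]

Reduce t₂ = pair(m(pair(c, q(pair(pair(e, e), pair(c, pair(e, q(b)))))), c, b), e):
1. pair(m(pair(c, q(pair(pair(e, e), pair(c, pair(e, q(b)))))), c, b), e)  →  pair(pair(c, q(pair(pair(e, e), pair(c, pair(e, q(b)))))), e)   [R3 at 1]
2. pair(pair(c, q(pair(pair(e, e), pair(c, pair(e, q(b)))))), e)  →  pair(pair(c, e), e)   [R2 at 1.2]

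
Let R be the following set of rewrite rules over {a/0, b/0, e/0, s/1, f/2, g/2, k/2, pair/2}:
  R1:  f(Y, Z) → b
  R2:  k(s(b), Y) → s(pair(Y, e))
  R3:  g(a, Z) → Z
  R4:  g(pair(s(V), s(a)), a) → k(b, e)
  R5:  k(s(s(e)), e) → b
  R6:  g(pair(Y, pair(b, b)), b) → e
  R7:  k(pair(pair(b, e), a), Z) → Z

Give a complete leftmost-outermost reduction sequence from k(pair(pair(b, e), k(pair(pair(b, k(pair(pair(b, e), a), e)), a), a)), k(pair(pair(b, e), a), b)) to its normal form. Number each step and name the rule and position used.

b

1. k(pair(pair(b, e), k(pair(pair(b, k(pair(pair(b, e), a), e)), a), a)), k(pair(pair(b, e), a), b))  →  k(pair(pair(b, e), k(pair(pair(b, e), a), a)), k(pair(pair(b, e), a), b))   [R7 at 1.2.1.1.2]
2. k(pair(pair(b, e), k(pair(pair(b, e), a), a)), k(pair(pair(b, e), a), b))  →  k(pair(pair(b, e), a), k(pair(pair(b, e), a), b))   [R7 at 1.2]
3. k(pair(pair(b, e), a), k(pair(pair(b, e), a), b))  →  k(pair(pair(b, e), a), b)   [R7 at ε]
4. k(pair(pair(b, e), a), b)  →  b   [R7 at ε]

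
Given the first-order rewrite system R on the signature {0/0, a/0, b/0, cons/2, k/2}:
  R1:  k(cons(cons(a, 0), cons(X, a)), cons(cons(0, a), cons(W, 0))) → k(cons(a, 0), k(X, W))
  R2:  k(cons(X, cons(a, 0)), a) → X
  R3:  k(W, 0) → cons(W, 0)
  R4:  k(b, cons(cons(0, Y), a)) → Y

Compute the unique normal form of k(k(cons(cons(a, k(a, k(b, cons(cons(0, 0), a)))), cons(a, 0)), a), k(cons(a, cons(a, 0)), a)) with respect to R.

a

1. k(k(cons(cons(a, k(a, k(b, cons(cons(0, 0), a)))), cons(a, 0)), a), k(cons(a, cons(a, 0)), a))  →  k(cons(a, k(a, k(b, cons(cons(0, 0), a)))), k(cons(a, cons(a, 0)), a))   [R2 at 1]
2. k(cons(a, k(a, k(b, cons(cons(0, 0), a)))), k(cons(a, cons(a, 0)), a))  →  k(cons(a, k(a, 0)), k(cons(a, cons(a, 0)), a))   [R4 at 1.2.2]
3. k(cons(a, k(a, 0)), k(cons(a, cons(a, 0)), a))  →  k(cons(a, cons(a, 0)), k(cons(a, cons(a, 0)), a))   [R3 at 1.2]
4. k(cons(a, cons(a, 0)), k(cons(a, cons(a, 0)), a))  →  k(cons(a, cons(a, 0)), a)   [R2 at 2]
5. k(cons(a, cons(a, 0)), a)  →  a   [R2 at ε]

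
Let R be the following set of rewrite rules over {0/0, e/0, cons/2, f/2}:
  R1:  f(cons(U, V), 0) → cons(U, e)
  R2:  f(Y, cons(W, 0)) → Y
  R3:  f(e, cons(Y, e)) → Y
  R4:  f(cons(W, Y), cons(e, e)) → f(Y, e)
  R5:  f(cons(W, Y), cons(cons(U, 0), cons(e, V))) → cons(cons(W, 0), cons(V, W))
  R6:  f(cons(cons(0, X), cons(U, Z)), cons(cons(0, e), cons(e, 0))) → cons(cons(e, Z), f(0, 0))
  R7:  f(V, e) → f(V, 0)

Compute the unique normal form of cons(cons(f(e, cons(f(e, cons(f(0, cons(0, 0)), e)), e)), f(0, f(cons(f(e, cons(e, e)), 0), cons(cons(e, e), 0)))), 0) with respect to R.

1. cons(cons(f(e, cons(f(e, cons(f(0, cons(0, 0)), e)), e)), f(0, f(cons(f(e, cons(e, e)), 0), cons(cons(e, e), 0)))), 0)  →  cons(cons(f(e, cons(f(0, cons(0, 0)), e)), f(0, f(cons(f(e, cons(e, e)), 0), cons(cons(e, e), 0)))), 0)   [R3 at 1.1]
2. cons(cons(f(e, cons(f(0, cons(0, 0)), e)), f(0, f(cons(f(e, cons(e, e)), 0), cons(cons(e, e), 0)))), 0)  →  cons(cons(f(0, cons(0, 0)), f(0, f(cons(f(e, cons(e, e)), 0), cons(cons(e, e), 0)))), 0)   [R3 at 1.1]
3. cons(cons(f(0, cons(0, 0)), f(0, f(cons(f(e, cons(e, e)), 0), cons(cons(e, e), 0)))), 0)  →  cons(cons(0, f(0, f(cons(f(e, cons(e, e)), 0), cons(cons(e, e), 0)))), 0)   [R2 at 1.1]
4. cons(cons(0, f(0, f(cons(f(e, cons(e, e)), 0), cons(cons(e, e), 0)))), 0)  →  cons(cons(0, f(0, cons(f(e, cons(e, e)), 0))), 0)   [R2 at 1.2.2]
5. cons(cons(0, f(0, cons(f(e, cons(e, e)), 0))), 0)  →  cons(cons(0, 0), 0)   [R2 at 1.2]

cons(cons(0, 0), 0)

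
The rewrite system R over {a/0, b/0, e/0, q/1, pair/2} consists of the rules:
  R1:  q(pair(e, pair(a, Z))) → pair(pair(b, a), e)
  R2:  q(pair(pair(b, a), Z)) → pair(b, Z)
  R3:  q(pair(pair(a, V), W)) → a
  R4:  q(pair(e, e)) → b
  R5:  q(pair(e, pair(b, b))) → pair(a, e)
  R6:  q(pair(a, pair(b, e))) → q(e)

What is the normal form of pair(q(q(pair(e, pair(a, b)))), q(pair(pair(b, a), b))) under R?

1. pair(q(q(pair(e, pair(a, b)))), q(pair(pair(b, a), b)))  →  pair(q(pair(pair(b, a), e)), q(pair(pair(b, a), b)))   [R1 at 1.1]
2. pair(q(pair(pair(b, a), e)), q(pair(pair(b, a), b)))  →  pair(pair(b, e), q(pair(pair(b, a), b)))   [R2 at 1]
3. pair(pair(b, e), q(pair(pair(b, a), b)))  →  pair(pair(b, e), pair(b, b))   [R2 at 2]

pair(pair(b, e), pair(b, b))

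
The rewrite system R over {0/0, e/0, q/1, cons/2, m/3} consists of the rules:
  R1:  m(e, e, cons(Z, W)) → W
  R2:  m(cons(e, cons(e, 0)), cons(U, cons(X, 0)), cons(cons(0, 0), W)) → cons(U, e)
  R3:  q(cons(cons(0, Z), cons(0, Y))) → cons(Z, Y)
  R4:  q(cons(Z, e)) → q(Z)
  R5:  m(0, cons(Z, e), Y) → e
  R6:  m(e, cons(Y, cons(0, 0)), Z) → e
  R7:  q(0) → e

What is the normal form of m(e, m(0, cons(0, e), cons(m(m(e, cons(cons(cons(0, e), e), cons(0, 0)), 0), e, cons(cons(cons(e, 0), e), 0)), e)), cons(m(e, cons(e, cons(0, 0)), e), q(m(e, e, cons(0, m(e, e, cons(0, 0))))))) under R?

1. m(e, m(0, cons(0, e), cons(m(m(e, cons(cons(cons(0, e), e), cons(0, 0)), 0), e, cons(cons(cons(e, 0), e), 0)), e)), cons(m(e, cons(e, cons(0, 0)), e), q(m(e, e, cons(0, m(e, e, cons(0, 0)))))))  →  m(e, e, cons(m(e, cons(e, cons(0, 0)), e), q(m(e, e, cons(0, m(e, e, cons(0, 0)))))))   [R5 at 2]
2. m(e, e, cons(m(e, cons(e, cons(0, 0)), e), q(m(e, e, cons(0, m(e, e, cons(0, 0)))))))  →  q(m(e, e, cons(0, m(e, e, cons(0, 0)))))   [R1 at ε]
3. q(m(e, e, cons(0, m(e, e, cons(0, 0)))))  →  q(m(e, e, cons(0, 0)))   [R1 at 1]
4. q(m(e, e, cons(0, 0)))  →  q(0)   [R1 at 1]
5. q(0)  →  e   [R7 at ε]

e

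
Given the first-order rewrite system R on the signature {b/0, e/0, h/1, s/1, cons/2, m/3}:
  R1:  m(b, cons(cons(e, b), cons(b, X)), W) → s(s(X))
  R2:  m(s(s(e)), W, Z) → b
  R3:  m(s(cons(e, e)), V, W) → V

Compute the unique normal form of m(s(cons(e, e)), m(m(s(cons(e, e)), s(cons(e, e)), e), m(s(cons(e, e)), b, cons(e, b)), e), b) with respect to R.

1. m(s(cons(e, e)), m(m(s(cons(e, e)), s(cons(e, e)), e), m(s(cons(e, e)), b, cons(e, b)), e), b)  →  m(m(s(cons(e, e)), s(cons(e, e)), e), m(s(cons(e, e)), b, cons(e, b)), e)   [R3 at ε]
2. m(m(s(cons(e, e)), s(cons(e, e)), e), m(s(cons(e, e)), b, cons(e, b)), e)  →  m(s(cons(e, e)), m(s(cons(e, e)), b, cons(e, b)), e)   [R3 at 1]
3. m(s(cons(e, e)), m(s(cons(e, e)), b, cons(e, b)), e)  →  m(s(cons(e, e)), b, cons(e, b))   [R3 at ε]
4. m(s(cons(e, e)), b, cons(e, b))  →  b   [R3 at ε]

b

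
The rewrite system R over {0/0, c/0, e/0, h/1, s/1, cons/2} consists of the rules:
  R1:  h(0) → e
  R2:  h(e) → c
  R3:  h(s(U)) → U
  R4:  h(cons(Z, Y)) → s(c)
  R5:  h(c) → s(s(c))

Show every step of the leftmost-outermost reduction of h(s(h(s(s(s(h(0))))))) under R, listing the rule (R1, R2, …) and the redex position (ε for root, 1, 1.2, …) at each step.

1. h(s(h(s(s(s(h(0)))))))  →  h(s(s(s(h(0)))))   [R3 at ε]
2. h(s(s(s(h(0)))))  →  s(s(h(0)))   [R3 at ε]
3. s(s(h(0)))  →  s(s(e))   [R1 at 1.1]

s(s(e))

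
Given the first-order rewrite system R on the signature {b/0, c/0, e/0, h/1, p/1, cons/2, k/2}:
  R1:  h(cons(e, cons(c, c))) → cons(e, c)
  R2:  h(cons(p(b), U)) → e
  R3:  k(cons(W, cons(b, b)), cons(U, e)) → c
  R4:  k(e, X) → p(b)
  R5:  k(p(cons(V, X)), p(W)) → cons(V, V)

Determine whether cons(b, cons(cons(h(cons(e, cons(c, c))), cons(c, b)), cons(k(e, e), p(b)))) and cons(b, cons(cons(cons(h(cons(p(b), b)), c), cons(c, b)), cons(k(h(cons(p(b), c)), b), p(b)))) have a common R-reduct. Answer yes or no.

Reduce t₁ = cons(b, cons(cons(h(cons(e, cons(c, c))), cons(c, b)), cons(k(e, e), p(b)))):
1. cons(b, cons(cons(h(cons(e, cons(c, c))), cons(c, b)), cons(k(e, e), p(b))))  →  cons(b, cons(cons(cons(e, c), cons(c, b)), cons(k(e, e), p(b))))   [R1 at 2.1.1]
2. cons(b, cons(cons(cons(e, c), cons(c, b)), cons(k(e, e), p(b))))  →  cons(b, cons(cons(cons(e, c), cons(c, b)), cons(p(b), p(b))))   [R4 at 2.2.1]

Reduce t₂ = cons(b, cons(cons(cons(h(cons(p(b), b)), c), cons(c, b)), cons(k(h(cons(p(b), c)), b), p(b)))):
1. cons(b, cons(cons(cons(h(cons(p(b), b)), c), cons(c, b)), cons(k(h(cons(p(b), c)), b), p(b))))  →  cons(b, cons(cons(cons(e, c), cons(c, b)), cons(k(h(cons(p(b), c)), b), p(b))))   [R2 at 2.1.1.1]
2. cons(b, cons(cons(cons(e, c), cons(c, b)), cons(k(h(cons(p(b), c)), b), p(b))))  →  cons(b, cons(cons(cons(e, c), cons(c, b)), cons(k(e, b), p(b))))   [R2 at 2.2.1.1]
3. cons(b, cons(cons(cons(e, c), cons(c, b)), cons(k(e, b), p(b))))  →  cons(b, cons(cons(cons(e, c), cons(c, b)), cons(p(b), p(b))))   [R4 at 2.2.1]

yes — NF(t₁) = cons(b, cons(cons(cons(e, c), cons(c, b)), cons(p(b), p(b)))), NF(t₂) = cons(b, cons(cons(cons(e, c), cons(c, b)), cons(p(b), p(b))))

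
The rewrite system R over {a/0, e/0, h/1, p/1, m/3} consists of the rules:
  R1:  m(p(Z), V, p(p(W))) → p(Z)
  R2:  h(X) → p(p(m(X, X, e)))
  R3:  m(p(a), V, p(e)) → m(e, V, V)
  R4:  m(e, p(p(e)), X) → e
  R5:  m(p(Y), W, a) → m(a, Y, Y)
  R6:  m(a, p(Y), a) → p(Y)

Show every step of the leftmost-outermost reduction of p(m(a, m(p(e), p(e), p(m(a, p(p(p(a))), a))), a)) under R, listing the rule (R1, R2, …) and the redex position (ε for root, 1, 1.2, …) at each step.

p(p(e))

1. p(m(a, m(p(e), p(e), p(m(a, p(p(p(a))), a))), a))  →  p(m(a, m(p(e), p(e), p(p(p(p(a))))), a))   [R6 at 1.2.3.1]
2. p(m(a, m(p(e), p(e), p(p(p(p(a))))), a))  →  p(m(a, p(e), a))   [R1 at 1.2]
3. p(m(a, p(e), a))  →  p(p(e))   [R6 at 1]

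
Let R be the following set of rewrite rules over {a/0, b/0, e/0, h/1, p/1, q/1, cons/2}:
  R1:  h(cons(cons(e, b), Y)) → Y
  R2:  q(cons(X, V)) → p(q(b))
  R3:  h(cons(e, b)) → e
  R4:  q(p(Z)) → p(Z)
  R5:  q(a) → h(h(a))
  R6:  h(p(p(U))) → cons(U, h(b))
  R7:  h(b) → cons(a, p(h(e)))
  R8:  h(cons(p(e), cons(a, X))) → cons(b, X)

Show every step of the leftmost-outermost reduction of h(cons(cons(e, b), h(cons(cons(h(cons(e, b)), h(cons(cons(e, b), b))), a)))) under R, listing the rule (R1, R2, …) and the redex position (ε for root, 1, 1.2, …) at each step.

1. h(cons(cons(e, b), h(cons(cons(h(cons(e, b)), h(cons(cons(e, b), b))), a))))  →  h(cons(cons(h(cons(e, b)), h(cons(cons(e, b), b))), a))   [R1 at ε]
2. h(cons(cons(h(cons(e, b)), h(cons(cons(e, b), b))), a))  →  h(cons(cons(e, h(cons(cons(e, b), b))), a))   [R3 at 1.1.1]
3. h(cons(cons(e, h(cons(cons(e, b), b))), a))  →  h(cons(cons(e, b), a))   [R1 at 1.1.2]
4. h(cons(cons(e, b), a))  →  a   [R1 at ε]

a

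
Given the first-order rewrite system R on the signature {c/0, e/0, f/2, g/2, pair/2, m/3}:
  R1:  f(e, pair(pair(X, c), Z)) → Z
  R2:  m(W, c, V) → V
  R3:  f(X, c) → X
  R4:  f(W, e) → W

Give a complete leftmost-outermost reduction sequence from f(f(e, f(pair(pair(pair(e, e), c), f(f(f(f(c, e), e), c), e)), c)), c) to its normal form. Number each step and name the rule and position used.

1. f(f(e, f(pair(pair(pair(e, e), c), f(f(f(f(c, e), e), c), e)), c)), c)  →  f(e, f(pair(pair(pair(e, e), c), f(f(f(f(c, e), e), c), e)), c))   [R3 at ε]
2. f(e, f(pair(pair(pair(e, e), c), f(f(f(f(c, e), e), c), e)), c))  →  f(e, pair(pair(pair(e, e), c), f(f(f(f(c, e), e), c), e)))   [R3 at 2]
3. f(e, pair(pair(pair(e, e), c), f(f(f(f(c, e), e), c), e)))  →  f(f(f(f(c, e), e), c), e)   [R1 at ε]
4. f(f(f(f(c, e), e), c), e)  →  f(f(f(c, e), e), c)   [R4 at ε]
5. f(f(f(c, e), e), c)  →  f(f(c, e), e)   [R3 at ε]
6. f(f(c, e), e)  →  f(c, e)   [R4 at ε]
7. f(c, e)  →  c   [R4 at ε]

c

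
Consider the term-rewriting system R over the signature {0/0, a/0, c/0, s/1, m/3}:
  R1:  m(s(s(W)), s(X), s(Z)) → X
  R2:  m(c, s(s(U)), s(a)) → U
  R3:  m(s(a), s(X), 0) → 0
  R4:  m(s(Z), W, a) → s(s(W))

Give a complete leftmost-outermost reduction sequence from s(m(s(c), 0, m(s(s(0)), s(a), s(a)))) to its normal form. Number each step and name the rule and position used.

s(s(s(0)))

1. s(m(s(c), 0, m(s(s(0)), s(a), s(a))))  →  s(m(s(c), 0, a))   [R1 at 1.3]
2. s(m(s(c), 0, a))  →  s(s(s(0)))   [R4 at 1]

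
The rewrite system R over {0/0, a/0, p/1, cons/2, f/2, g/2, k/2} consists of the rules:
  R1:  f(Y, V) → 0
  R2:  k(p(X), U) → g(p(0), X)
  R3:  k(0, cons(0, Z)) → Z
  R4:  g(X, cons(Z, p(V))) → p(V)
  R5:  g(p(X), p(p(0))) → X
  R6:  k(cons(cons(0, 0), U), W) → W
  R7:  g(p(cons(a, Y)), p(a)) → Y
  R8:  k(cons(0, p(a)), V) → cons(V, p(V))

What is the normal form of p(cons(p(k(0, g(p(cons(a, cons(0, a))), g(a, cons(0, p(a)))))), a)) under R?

p(cons(p(a), a))

1. p(cons(p(k(0, g(p(cons(a, cons(0, a))), g(a, cons(0, p(a)))))), a))  →  p(cons(p(k(0, g(p(cons(a, cons(0, a))), p(a)))), a))   [R4 at 1.1.1.2.2]
2. p(cons(p(k(0, g(p(cons(a, cons(0, a))), p(a)))), a))  →  p(cons(p(k(0, cons(0, a))), a))   [R7 at 1.1.1.2]
3. p(cons(p(k(0, cons(0, a))), a))  →  p(cons(p(a), a))   [R3 at 1.1.1]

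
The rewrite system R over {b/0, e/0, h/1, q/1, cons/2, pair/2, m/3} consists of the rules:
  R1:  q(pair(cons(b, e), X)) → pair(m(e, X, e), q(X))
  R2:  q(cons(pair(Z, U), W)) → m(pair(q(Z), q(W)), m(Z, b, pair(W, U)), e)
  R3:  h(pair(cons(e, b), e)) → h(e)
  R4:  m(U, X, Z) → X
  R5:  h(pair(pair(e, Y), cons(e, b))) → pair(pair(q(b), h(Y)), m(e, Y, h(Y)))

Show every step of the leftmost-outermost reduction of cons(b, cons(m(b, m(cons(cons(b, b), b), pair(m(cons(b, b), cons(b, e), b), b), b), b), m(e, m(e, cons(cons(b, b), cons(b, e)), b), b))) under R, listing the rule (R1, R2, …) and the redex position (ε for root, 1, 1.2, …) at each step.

cons(b, cons(pair(cons(b, e), b), cons(cons(b, b), cons(b, e))))

1. cons(b, cons(m(b, m(cons(cons(b, b), b), pair(m(cons(b, b), cons(b, e), b), b), b), b), m(e, m(e, cons(cons(b, b), cons(b, e)), b), b)))  →  cons(b, cons(m(cons(cons(b, b), b), pair(m(cons(b, b), cons(b, e), b), b), b), m(e, m(e, cons(cons(b, b), cons(b, e)), b), b)))   [R4 at 2.1]
2. cons(b, cons(m(cons(cons(b, b), b), pair(m(cons(b, b), cons(b, e), b), b), b), m(e, m(e, cons(cons(b, b), cons(b, e)), b), b)))  →  cons(b, cons(pair(m(cons(b, b), cons(b, e), b), b), m(e, m(e, cons(cons(b, b), cons(b, e)), b), b)))   [R4 at 2.1]
3. cons(b, cons(pair(m(cons(b, b), cons(b, e), b), b), m(e, m(e, cons(cons(b, b), cons(b, e)), b), b)))  →  cons(b, cons(pair(cons(b, e), b), m(e, m(e, cons(cons(b, b), cons(b, e)), b), b)))   [R4 at 2.1.1]
4. cons(b, cons(pair(cons(b, e), b), m(e, m(e, cons(cons(b, b), cons(b, e)), b), b)))  →  cons(b, cons(pair(cons(b, e), b), m(e, cons(cons(b, b), cons(b, e)), b)))   [R4 at 2.2]
5. cons(b, cons(pair(cons(b, e), b), m(e, cons(cons(b, b), cons(b, e)), b)))  →  cons(b, cons(pair(cons(b, e), b), cons(cons(b, b), cons(b, e))))   [R4 at 2.2]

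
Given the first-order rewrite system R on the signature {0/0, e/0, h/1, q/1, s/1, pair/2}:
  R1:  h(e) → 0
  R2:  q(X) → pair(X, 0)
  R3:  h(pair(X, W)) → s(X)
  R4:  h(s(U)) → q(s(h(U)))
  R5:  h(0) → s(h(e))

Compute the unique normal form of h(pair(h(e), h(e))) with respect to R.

1. h(pair(h(e), h(e)))  →  s(h(e))   [R3 at ε]
2. s(h(e))  →  s(0)   [R1 at 1]

s(0)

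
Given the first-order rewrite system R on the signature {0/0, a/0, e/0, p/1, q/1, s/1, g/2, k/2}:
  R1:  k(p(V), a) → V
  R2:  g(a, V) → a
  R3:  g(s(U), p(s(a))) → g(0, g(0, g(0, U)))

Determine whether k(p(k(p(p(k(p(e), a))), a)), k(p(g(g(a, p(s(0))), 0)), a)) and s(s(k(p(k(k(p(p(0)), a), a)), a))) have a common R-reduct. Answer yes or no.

Reduce t₁ = k(p(k(p(p(k(p(e), a))), a)), k(p(g(g(a, p(s(0))), 0)), a)):
1. k(p(k(p(p(k(p(e), a))), a)), k(p(g(g(a, p(s(0))), 0)), a))  →  k(p(p(k(p(e), a))), k(p(g(g(a, p(s(0))), 0)), a))   [R1 at 1.1]
2. k(p(p(k(p(e), a))), k(p(g(g(a, p(s(0))), 0)), a))  →  k(p(p(e)), k(p(g(g(a, p(s(0))), 0)), a))   [R1 at 1.1.1]
3. k(p(p(e)), k(p(g(g(a, p(s(0))), 0)), a))  →  k(p(p(e)), g(g(a, p(s(0))), 0))   [R1 at 2]
4. k(p(p(e)), g(g(a, p(s(0))), 0))  →  k(p(p(e)), g(a, 0))   [R2 at 2.1]
5. k(p(p(e)), g(a, 0))  →  k(p(p(e)), a)   [R2 at 2]
6. k(p(p(e)), a)  →  p(e)   [R1 at ε]

Reduce t₂ = s(s(k(p(k(k(p(p(0)), a), a)), a))):
1. s(s(k(p(k(k(p(p(0)), a), a)), a)))  →  s(s(k(k(p(p(0)), a), a)))   [R1 at 1.1]
2. s(s(k(k(p(p(0)), a), a)))  →  s(s(k(p(0), a)))   [R1 at 1.1.1]
3. s(s(k(p(0), a)))  →  s(s(0))   [R1 at 1.1]

no — NF(t₁) = p(e), NF(t₂) = s(s(0))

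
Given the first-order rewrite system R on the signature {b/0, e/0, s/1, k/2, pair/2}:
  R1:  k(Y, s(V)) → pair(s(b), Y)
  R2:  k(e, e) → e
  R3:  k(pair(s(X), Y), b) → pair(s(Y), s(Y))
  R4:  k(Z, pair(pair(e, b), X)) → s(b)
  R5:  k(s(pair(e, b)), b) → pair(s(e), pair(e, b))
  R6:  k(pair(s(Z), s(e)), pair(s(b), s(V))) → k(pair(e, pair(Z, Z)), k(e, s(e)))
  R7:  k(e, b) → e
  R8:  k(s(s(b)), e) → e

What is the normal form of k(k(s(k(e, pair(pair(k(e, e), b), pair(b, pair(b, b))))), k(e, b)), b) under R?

1. k(k(s(k(e, pair(pair(k(e, e), b), pair(b, pair(b, b))))), k(e, b)), b)  →  k(k(s(k(e, pair(pair(e, b), pair(b, pair(b, b))))), k(e, b)), b)   [R2 at 1.1.1.2.1.1]
2. k(k(s(k(e, pair(pair(e, b), pair(b, pair(b, b))))), k(e, b)), b)  →  k(k(s(s(b)), k(e, b)), b)   [R4 at 1.1.1]
3. k(k(s(s(b)), k(e, b)), b)  →  k(k(s(s(b)), e), b)   [R7 at 1.2]
4. k(k(s(s(b)), e), b)  →  k(e, b)   [R8 at 1]
5. k(e, b)  →  e   [R7 at ε]

e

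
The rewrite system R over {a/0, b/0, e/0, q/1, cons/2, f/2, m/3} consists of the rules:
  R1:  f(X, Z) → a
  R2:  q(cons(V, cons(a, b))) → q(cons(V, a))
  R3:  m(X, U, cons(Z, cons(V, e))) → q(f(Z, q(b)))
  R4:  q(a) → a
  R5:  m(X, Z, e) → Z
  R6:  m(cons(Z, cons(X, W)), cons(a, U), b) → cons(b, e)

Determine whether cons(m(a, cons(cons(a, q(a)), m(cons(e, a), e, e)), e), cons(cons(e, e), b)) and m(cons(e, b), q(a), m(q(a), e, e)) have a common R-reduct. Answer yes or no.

Reduce t₁ = cons(m(a, cons(cons(a, q(a)), m(cons(e, a), e, e)), e), cons(cons(e, e), b)):
1. cons(m(a, cons(cons(a, q(a)), m(cons(e, a), e, e)), e), cons(cons(e, e), b))  →  cons(cons(cons(a, q(a)), m(cons(e, a), e, e)), cons(cons(e, e), b))   [R5 at 1]
2. cons(cons(cons(a, q(a)), m(cons(e, a), e, e)), cons(cons(e, e), b))  →  cons(cons(cons(a, a), m(cons(e, a), e, e)), cons(cons(e, e), b))   [R4 at 1.1.2]
3. cons(cons(cons(a, a), m(cons(e, a), e, e)), cons(cons(e, e), b))  →  cons(cons(cons(a, a), e), cons(cons(e, e), b))   [R5 at 1.2]

Reduce t₂ = m(cons(e, b), q(a), m(q(a), e, e)):
1. m(cons(e, b), q(a), m(q(a), e, e))  →  m(cons(e, b), a, m(q(a), e, e))   [R4 at 2]
2. m(cons(e, b), a, m(q(a), e, e))  →  m(cons(e, b), a, e)   [R5 at 3]
3. m(cons(e, b), a, e)  →  a   [R5 at ε]

no — NF(t₁) = cons(cons(cons(a, a), e), cons(cons(e, e), b)), NF(t₂) = a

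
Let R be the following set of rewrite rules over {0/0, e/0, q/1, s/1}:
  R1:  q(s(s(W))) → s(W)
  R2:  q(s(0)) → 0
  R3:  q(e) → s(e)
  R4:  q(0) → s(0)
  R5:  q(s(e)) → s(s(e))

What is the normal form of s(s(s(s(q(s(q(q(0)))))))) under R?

s(s(s(s(0))))

1. s(s(s(s(q(s(q(q(0))))))))  →  s(s(s(s(q(s(q(s(0))))))))   [R4 at 1.1.1.1.1.1.1]
2. s(s(s(s(q(s(q(s(0))))))))  →  s(s(s(s(q(s(0))))))   [R2 at 1.1.1.1.1.1]
3. s(s(s(s(q(s(0))))))  →  s(s(s(s(0))))   [R2 at 1.1.1.1]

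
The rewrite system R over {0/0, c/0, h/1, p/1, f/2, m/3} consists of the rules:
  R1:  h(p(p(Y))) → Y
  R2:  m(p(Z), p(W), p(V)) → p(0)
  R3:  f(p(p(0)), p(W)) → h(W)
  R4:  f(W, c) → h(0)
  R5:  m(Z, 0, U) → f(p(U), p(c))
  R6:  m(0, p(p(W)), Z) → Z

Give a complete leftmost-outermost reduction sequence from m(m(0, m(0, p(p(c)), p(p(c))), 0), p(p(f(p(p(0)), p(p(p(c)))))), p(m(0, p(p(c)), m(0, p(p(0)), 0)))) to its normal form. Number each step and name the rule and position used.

1. m(m(0, m(0, p(p(c)), p(p(c))), 0), p(p(f(p(p(0)), p(p(p(c)))))), p(m(0, p(p(c)), m(0, p(p(0)), 0))))  →  m(m(0, p(p(c)), 0), p(p(f(p(p(0)), p(p(p(c)))))), p(m(0, p(p(c)), m(0, p(p(0)), 0))))   [R6 at 1.2]
2. m(m(0, p(p(c)), 0), p(p(f(p(p(0)), p(p(p(c)))))), p(m(0, p(p(c)), m(0, p(p(0)), 0))))  →  m(0, p(p(f(p(p(0)), p(p(p(c)))))), p(m(0, p(p(c)), m(0, p(p(0)), 0))))   [R6 at 1]
3. m(0, p(p(f(p(p(0)), p(p(p(c)))))), p(m(0, p(p(c)), m(0, p(p(0)), 0))))  →  p(m(0, p(p(c)), m(0, p(p(0)), 0)))   [R6 at ε]
4. p(m(0, p(p(c)), m(0, p(p(0)), 0)))  →  p(m(0, p(p(0)), 0))   [R6 at 1]
5. p(m(0, p(p(0)), 0))  →  p(0)   [R6 at 1]

p(0)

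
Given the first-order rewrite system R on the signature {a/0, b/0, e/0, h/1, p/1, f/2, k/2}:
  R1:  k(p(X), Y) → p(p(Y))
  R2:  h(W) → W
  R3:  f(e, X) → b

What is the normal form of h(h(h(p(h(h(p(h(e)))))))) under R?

p(p(e))

1. h(h(h(p(h(h(p(h(e))))))))  →  h(h(p(h(h(p(h(e)))))))   [R2 at ε]
2. h(h(p(h(h(p(h(e)))))))  →  h(p(h(h(p(h(e))))))   [R2 at ε]
3. h(p(h(h(p(h(e))))))  →  p(h(h(p(h(e)))))   [R2 at ε]
4. p(h(h(p(h(e)))))  →  p(h(p(h(e))))   [R2 at 1]
5. p(h(p(h(e))))  →  p(p(h(e)))   [R2 at 1]
6. p(p(h(e)))  →  p(p(e))   [R2 at 1.1]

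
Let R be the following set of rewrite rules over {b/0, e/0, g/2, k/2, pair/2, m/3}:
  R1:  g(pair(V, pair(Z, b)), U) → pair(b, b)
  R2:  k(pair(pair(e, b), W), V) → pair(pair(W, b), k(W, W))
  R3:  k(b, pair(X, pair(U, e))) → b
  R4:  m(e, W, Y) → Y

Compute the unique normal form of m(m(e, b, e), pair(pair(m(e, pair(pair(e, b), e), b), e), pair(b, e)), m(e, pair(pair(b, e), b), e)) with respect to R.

1. m(m(e, b, e), pair(pair(m(e, pair(pair(e, b), e), b), e), pair(b, e)), m(e, pair(pair(b, e), b), e))  →  m(e, pair(pair(m(e, pair(pair(e, b), e), b), e), pair(b, e)), m(e, pair(pair(b, e), b), e))   [R4 at 1]
2. m(e, pair(pair(m(e, pair(pair(e, b), e), b), e), pair(b, e)), m(e, pair(pair(b, e), b), e))  →  m(e, pair(pair(b, e), b), e)   [R4 at ε]
3. m(e, pair(pair(b, e), b), e)  →  e   [R4 at ε]

e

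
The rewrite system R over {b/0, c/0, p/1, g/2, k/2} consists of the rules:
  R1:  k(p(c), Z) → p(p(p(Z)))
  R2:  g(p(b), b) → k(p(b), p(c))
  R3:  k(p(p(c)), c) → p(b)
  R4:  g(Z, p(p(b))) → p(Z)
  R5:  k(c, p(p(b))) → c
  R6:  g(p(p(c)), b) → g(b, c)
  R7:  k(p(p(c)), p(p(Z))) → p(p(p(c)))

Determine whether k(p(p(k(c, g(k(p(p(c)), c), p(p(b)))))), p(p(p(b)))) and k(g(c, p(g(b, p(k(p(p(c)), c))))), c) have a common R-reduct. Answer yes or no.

yes — NF(t₁) = p(p(p(c))), NF(t₂) = p(p(p(c)))

Reduce t₁ = k(p(p(k(c, g(k(p(p(c)), c), p(p(b)))))), p(p(p(b)))):
1. k(p(p(k(c, g(k(p(p(c)), c), p(p(b)))))), p(p(p(b))))  →  k(p(p(k(c, p(k(p(p(c)), c))))), p(p(p(b))))   [R4 at 1.1.1.2]
2. k(p(p(k(c, p(k(p(p(c)), c))))), p(p(p(b))))  →  k(p(p(k(c, p(p(b))))), p(p(p(b))))   [R3 at 1.1.1.2.1]
3. k(p(p(k(c, p(p(b))))), p(p(p(b))))  →  k(p(p(c)), p(p(p(b))))   [R5 at 1.1.1]
4. k(p(p(c)), p(p(p(b))))  →  p(p(p(c)))   [R7 at ε]

Reduce t₂ = k(g(c, p(g(b, p(k(p(p(c)), c))))), c):
1. k(g(c, p(g(b, p(k(p(p(c)), c))))), c)  →  k(g(c, p(g(b, p(p(b))))), c)   [R3 at 1.2.1.2.1]
2. k(g(c, p(g(b, p(p(b))))), c)  →  k(g(c, p(p(b))), c)   [R4 at 1.2.1]
3. k(g(c, p(p(b))), c)  →  k(p(c), c)   [R4 at 1]
4. k(p(c), c)  →  p(p(p(c)))   [R1 at ε]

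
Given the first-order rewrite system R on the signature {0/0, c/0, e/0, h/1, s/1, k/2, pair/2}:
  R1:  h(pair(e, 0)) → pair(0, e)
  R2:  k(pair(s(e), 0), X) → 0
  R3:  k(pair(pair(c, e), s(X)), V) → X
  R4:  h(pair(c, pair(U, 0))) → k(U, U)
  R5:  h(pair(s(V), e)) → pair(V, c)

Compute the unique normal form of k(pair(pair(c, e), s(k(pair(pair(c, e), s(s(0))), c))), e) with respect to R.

s(0)

1. k(pair(pair(c, e), s(k(pair(pair(c, e), s(s(0))), c))), e)  →  k(pair(pair(c, e), s(s(0))), c)   [R3 at ε]
2. k(pair(pair(c, e), s(s(0))), c)  →  s(0)   [R3 at ε]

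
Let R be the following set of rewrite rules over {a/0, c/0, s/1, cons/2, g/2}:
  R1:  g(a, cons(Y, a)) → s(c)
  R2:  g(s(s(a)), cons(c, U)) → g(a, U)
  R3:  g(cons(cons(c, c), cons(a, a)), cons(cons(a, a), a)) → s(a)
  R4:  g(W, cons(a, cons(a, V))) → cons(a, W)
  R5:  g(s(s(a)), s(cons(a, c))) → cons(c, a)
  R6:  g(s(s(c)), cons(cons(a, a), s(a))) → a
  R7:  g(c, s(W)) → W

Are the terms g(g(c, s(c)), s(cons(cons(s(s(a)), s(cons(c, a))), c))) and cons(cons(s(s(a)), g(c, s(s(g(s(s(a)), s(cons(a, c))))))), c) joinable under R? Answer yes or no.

yes — NF(t₁) = cons(cons(s(s(a)), s(cons(c, a))), c), NF(t₂) = cons(cons(s(s(a)), s(cons(c, a))), c)

Reduce t₁ = g(g(c, s(c)), s(cons(cons(s(s(a)), s(cons(c, a))), c))):
1. g(g(c, s(c)), s(cons(cons(s(s(a)), s(cons(c, a))), c)))  →  g(c, s(cons(cons(s(s(a)), s(cons(c, a))), c)))   [R7 at 1]
2. g(c, s(cons(cons(s(s(a)), s(cons(c, a))), c)))  →  cons(cons(s(s(a)), s(cons(c, a))), c)   [R7 at ε]

Reduce t₂ = cons(cons(s(s(a)), g(c, s(s(g(s(s(a)), s(cons(a, c))))))), c):
1. cons(cons(s(s(a)), g(c, s(s(g(s(s(a)), s(cons(a, c))))))), c)  →  cons(cons(s(s(a)), s(g(s(s(a)), s(cons(a, c))))), c)   [R7 at 1.2]
2. cons(cons(s(s(a)), s(g(s(s(a)), s(cons(a, c))))), c)  →  cons(cons(s(s(a)), s(cons(c, a))), c)   [R5 at 1.2.1]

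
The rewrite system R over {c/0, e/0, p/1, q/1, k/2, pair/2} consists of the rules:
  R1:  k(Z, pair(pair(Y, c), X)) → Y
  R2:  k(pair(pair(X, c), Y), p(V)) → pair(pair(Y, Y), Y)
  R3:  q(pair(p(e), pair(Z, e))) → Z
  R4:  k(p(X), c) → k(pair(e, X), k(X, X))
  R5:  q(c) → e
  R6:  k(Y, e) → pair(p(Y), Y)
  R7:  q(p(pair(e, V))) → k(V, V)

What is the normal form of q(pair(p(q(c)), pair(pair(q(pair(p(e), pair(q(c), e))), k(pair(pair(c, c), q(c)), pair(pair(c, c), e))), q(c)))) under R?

pair(e, c)

1. q(pair(p(q(c)), pair(pair(q(pair(p(e), pair(q(c), e))), k(pair(pair(c, c), q(c)), pair(pair(c, c), e))), q(c))))  →  q(pair(p(e), pair(pair(q(pair(p(e), pair(q(c), e))), k(pair(pair(c, c), q(c)), pair(pair(c, c), e))), q(c))))   [R5 at 1.1.1]
2. q(pair(p(e), pair(pair(q(pair(p(e), pair(q(c), e))), k(pair(pair(c, c), q(c)), pair(pair(c, c), e))), q(c))))  →  q(pair(p(e), pair(pair(q(c), k(pair(pair(c, c), q(c)), pair(pair(c, c), e))), q(c))))   [R3 at 1.2.1.1]
3. q(pair(p(e), pair(pair(q(c), k(pair(pair(c, c), q(c)), pair(pair(c, c), e))), q(c))))  →  q(pair(p(e), pair(pair(e, k(pair(pair(c, c), q(c)), pair(pair(c, c), e))), q(c))))   [R5 at 1.2.1.1]
4. q(pair(p(e), pair(pair(e, k(pair(pair(c, c), q(c)), pair(pair(c, c), e))), q(c))))  →  q(pair(p(e), pair(pair(e, c), q(c))))   [R1 at 1.2.1.2]
5. q(pair(p(e), pair(pair(e, c), q(c))))  →  q(pair(p(e), pair(pair(e, c), e)))   [R5 at 1.2.2]
6. q(pair(p(e), pair(pair(e, c), e)))  →  pair(e, c)   [R3 at ε]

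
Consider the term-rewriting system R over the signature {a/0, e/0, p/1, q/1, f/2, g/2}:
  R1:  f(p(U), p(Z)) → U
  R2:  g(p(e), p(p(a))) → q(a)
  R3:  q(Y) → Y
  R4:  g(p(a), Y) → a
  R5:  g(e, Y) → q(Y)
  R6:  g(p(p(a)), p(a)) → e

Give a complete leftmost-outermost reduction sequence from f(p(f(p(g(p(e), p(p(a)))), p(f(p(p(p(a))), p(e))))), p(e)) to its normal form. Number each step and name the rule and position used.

a

1. f(p(f(p(g(p(e), p(p(a)))), p(f(p(p(p(a))), p(e))))), p(e))  →  f(p(g(p(e), p(p(a)))), p(f(p(p(p(a))), p(e))))   [R1 at ε]
2. f(p(g(p(e), p(p(a)))), p(f(p(p(p(a))), p(e))))  →  g(p(e), p(p(a)))   [R1 at ε]
3. g(p(e), p(p(a)))  →  q(a)   [R2 at ε]
4. q(a)  →  a   [R3 at ε]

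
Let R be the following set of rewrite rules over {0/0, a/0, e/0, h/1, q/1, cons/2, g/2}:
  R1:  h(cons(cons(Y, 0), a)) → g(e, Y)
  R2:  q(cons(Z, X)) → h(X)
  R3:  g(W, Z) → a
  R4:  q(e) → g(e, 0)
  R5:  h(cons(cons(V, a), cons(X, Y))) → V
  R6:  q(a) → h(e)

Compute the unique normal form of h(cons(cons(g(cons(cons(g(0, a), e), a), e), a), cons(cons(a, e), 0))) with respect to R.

1. h(cons(cons(g(cons(cons(g(0, a), e), a), e), a), cons(cons(a, e), 0)))  →  g(cons(cons(g(0, a), e), a), e)   [R5 at ε]
2. g(cons(cons(g(0, a), e), a), e)  →  a   [R3 at ε]

a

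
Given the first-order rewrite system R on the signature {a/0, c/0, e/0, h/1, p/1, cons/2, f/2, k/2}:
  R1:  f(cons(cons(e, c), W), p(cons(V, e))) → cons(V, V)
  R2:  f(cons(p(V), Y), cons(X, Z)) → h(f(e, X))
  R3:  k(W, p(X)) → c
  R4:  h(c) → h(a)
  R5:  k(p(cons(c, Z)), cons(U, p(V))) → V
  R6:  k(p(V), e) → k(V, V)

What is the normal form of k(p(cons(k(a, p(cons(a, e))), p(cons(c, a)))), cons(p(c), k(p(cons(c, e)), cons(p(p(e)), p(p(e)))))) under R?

e

1. k(p(cons(k(a, p(cons(a, e))), p(cons(c, a)))), cons(p(c), k(p(cons(c, e)), cons(p(p(e)), p(p(e))))))  →  k(p(cons(c, p(cons(c, a)))), cons(p(c), k(p(cons(c, e)), cons(p(p(e)), p(p(e))))))   [R3 at 1.1.1]
2. k(p(cons(c, p(cons(c, a)))), cons(p(c), k(p(cons(c, e)), cons(p(p(e)), p(p(e))))))  →  k(p(cons(c, p(cons(c, a)))), cons(p(c), p(e)))   [R5 at 2.2]
3. k(p(cons(c, p(cons(c, a)))), cons(p(c), p(e)))  →  e   [R5 at ε]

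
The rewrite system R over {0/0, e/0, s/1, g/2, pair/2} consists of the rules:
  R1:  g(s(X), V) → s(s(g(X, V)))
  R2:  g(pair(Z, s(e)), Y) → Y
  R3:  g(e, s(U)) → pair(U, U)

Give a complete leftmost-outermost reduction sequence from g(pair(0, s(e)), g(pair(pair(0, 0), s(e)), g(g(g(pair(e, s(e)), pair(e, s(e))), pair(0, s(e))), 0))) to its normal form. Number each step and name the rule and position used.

1. g(pair(0, s(e)), g(pair(pair(0, 0), s(e)), g(g(g(pair(e, s(e)), pair(e, s(e))), pair(0, s(e))), 0)))  →  g(pair(pair(0, 0), s(e)), g(g(g(pair(e, s(e)), pair(e, s(e))), pair(0, s(e))), 0))   [R2 at ε]
2. g(pair(pair(0, 0), s(e)), g(g(g(pair(e, s(e)), pair(e, s(e))), pair(0, s(e))), 0))  →  g(g(g(pair(e, s(e)), pair(e, s(e))), pair(0, s(e))), 0)   [R2 at ε]
3. g(g(g(pair(e, s(e)), pair(e, s(e))), pair(0, s(e))), 0)  →  g(g(pair(e, s(e)), pair(0, s(e))), 0)   [R2 at 1.1]
4. g(g(pair(e, s(e)), pair(0, s(e))), 0)  →  g(pair(0, s(e)), 0)   [R2 at 1]
5. g(pair(0, s(e)), 0)  →  0   [R2 at ε]

0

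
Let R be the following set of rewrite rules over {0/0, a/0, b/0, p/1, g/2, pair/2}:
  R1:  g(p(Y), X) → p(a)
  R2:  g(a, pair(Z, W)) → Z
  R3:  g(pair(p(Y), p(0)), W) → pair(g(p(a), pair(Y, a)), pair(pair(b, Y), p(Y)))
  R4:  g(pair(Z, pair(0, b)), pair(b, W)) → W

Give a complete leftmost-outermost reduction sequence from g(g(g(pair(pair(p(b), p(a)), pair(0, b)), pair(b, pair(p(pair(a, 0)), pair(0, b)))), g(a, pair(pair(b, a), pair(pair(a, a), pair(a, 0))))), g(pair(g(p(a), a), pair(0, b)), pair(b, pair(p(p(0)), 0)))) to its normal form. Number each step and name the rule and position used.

p(p(0))

1. g(g(g(pair(pair(p(b), p(a)), pair(0, b)), pair(b, pair(p(pair(a, 0)), pair(0, b)))), g(a, pair(pair(b, a), pair(pair(a, a), pair(a, 0))))), g(pair(g(p(a), a), pair(0, b)), pair(b, pair(p(p(0)), 0))))  →  g(g(pair(p(pair(a, 0)), pair(0, b)), g(a, pair(pair(b, a), pair(pair(a, a), pair(a, 0))))), g(pair(g(p(a), a), pair(0, b)), pair(b, pair(p(p(0)), 0))))   [R4 at 1.1]
2. g(g(pair(p(pair(a, 0)), pair(0, b)), g(a, pair(pair(b, a), pair(pair(a, a), pair(a, 0))))), g(pair(g(p(a), a), pair(0, b)), pair(b, pair(p(p(0)), 0))))  →  g(g(pair(p(pair(a, 0)), pair(0, b)), pair(b, a)), g(pair(g(p(a), a), pair(0, b)), pair(b, pair(p(p(0)), 0))))   [R2 at 1.2]
3. g(g(pair(p(pair(a, 0)), pair(0, b)), pair(b, a)), g(pair(g(p(a), a), pair(0, b)), pair(b, pair(p(p(0)), 0))))  →  g(a, g(pair(g(p(a), a), pair(0, b)), pair(b, pair(p(p(0)), 0))))   [R4 at 1]
4. g(a, g(pair(g(p(a), a), pair(0, b)), pair(b, pair(p(p(0)), 0))))  →  g(a, pair(p(p(0)), 0))   [R4 at 2]
5. g(a, pair(p(p(0)), 0))  →  p(p(0))   [R2 at ε]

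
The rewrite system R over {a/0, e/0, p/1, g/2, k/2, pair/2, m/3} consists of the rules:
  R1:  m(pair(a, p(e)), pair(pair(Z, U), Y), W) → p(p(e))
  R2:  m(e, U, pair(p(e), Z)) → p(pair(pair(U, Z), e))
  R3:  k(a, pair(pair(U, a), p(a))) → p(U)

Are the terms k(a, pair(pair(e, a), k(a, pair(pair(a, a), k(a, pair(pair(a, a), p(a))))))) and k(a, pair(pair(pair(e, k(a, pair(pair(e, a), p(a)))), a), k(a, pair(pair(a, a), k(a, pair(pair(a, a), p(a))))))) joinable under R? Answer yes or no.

Reduce t₁ = k(a, pair(pair(e, a), k(a, pair(pair(a, a), k(a, pair(pair(a, a), p(a))))))):
1. k(a, pair(pair(e, a), k(a, pair(pair(a, a), k(a, pair(pair(a, a), p(a)))))))  →  k(a, pair(pair(e, a), k(a, pair(pair(a, a), p(a)))))   [R3 at 2.2.2.2]
2. k(a, pair(pair(e, a), k(a, pair(pair(a, a), p(a)))))  →  k(a, pair(pair(e, a), p(a)))   [R3 at 2.2]
3. k(a, pair(pair(e, a), p(a)))  →  p(e)   [R3 at ε]

Reduce t₂ = k(a, pair(pair(pair(e, k(a, pair(pair(e, a), p(a)))), a), k(a, pair(pair(a, a), k(a, pair(pair(a, a), p(a))))))):
1. k(a, pair(pair(pair(e, k(a, pair(pair(e, a), p(a)))), a), k(a, pair(pair(a, a), k(a, pair(pair(a, a), p(a)))))))  →  k(a, pair(pair(pair(e, p(e)), a), k(a, pair(pair(a, a), k(a, pair(pair(a, a), p(a)))))))   [R3 at 2.1.1.2]
2. k(a, pair(pair(pair(e, p(e)), a), k(a, pair(pair(a, a), k(a, pair(pair(a, a), p(a)))))))  →  k(a, pair(pair(pair(e, p(e)), a), k(a, pair(pair(a, a), p(a)))))   [R3 at 2.2.2.2]
3. k(a, pair(pair(pair(e, p(e)), a), k(a, pair(pair(a, a), p(a)))))  →  k(a, pair(pair(pair(e, p(e)), a), p(a)))   [R3 at 2.2]
4. k(a, pair(pair(pair(e, p(e)), a), p(a)))  →  p(pair(e, p(e)))   [R3 at ε]

no — NF(t₁) = p(e), NF(t₂) = p(pair(e, p(e)))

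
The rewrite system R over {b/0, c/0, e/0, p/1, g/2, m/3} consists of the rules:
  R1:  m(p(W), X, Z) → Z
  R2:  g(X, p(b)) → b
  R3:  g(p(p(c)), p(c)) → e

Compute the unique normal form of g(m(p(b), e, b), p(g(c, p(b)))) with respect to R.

b

1. g(m(p(b), e, b), p(g(c, p(b))))  →  g(b, p(g(c, p(b))))   [R1 at 1]
2. g(b, p(g(c, p(b))))  →  g(b, p(b))   [R2 at 2.1]
3. g(b, p(b))  →  b   [R2 at ε]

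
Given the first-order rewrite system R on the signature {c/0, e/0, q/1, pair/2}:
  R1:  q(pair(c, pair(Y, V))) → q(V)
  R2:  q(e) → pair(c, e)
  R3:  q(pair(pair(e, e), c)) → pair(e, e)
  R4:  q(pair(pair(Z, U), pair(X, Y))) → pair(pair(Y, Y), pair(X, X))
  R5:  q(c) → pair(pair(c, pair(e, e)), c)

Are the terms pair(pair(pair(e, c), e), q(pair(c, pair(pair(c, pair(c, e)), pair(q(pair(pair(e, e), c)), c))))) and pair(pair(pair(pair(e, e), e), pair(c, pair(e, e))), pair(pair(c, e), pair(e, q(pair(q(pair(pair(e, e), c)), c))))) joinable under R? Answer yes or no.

no — NF(t₁) = pair(pair(pair(e, c), e), pair(e, e)), NF(t₂) = pair(pair(pair(pair(e, e), e), pair(c, pair(e, e))), pair(pair(c, e), pair(e, pair(e, e))))

Reduce t₁ = pair(pair(pair(e, c), e), q(pair(c, pair(pair(c, pair(c, e)), pair(q(pair(pair(e, e), c)), c))))):
1. pair(pair(pair(e, c), e), q(pair(c, pair(pair(c, pair(c, e)), pair(q(pair(pair(e, e), c)), c)))))  →  pair(pair(pair(e, c), e), q(pair(q(pair(pair(e, e), c)), c)))   [R1 at 2]
2. pair(pair(pair(e, c), e), q(pair(q(pair(pair(e, e), c)), c)))  →  pair(pair(pair(e, c), e), q(pair(pair(e, e), c)))   [R3 at 2.1.1]
3. pair(pair(pair(e, c), e), q(pair(pair(e, e), c)))  →  pair(pair(pair(e, c), e), pair(e, e))   [R3 at 2]

Reduce t₂ = pair(pair(pair(pair(e, e), e), pair(c, pair(e, e))), pair(pair(c, e), pair(e, q(pair(q(pair(pair(e, e), c)), c))))):
1. pair(pair(pair(pair(e, e), e), pair(c, pair(e, e))), pair(pair(c, e), pair(e, q(pair(q(pair(pair(e, e), c)), c)))))  →  pair(pair(pair(pair(e, e), e), pair(c, pair(e, e))), pair(pair(c, e), pair(e, q(pair(pair(e, e), c)))))   [R3 at 2.2.2.1.1]
2. pair(pair(pair(pair(e, e), e), pair(c, pair(e, e))), pair(pair(c, e), pair(e, q(pair(pair(e, e), c)))))  →  pair(pair(pair(pair(e, e), e), pair(c, pair(e, e))), pair(pair(c, e), pair(e, pair(e, e))))   [R3 at 2.2.2]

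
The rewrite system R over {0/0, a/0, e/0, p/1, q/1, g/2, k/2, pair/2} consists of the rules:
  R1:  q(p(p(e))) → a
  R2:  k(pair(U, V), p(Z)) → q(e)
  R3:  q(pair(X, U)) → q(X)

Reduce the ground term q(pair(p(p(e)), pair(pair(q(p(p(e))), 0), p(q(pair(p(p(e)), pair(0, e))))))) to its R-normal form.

1. q(pair(p(p(e)), pair(pair(q(p(p(e))), 0), p(q(pair(p(p(e)), pair(0, e)))))))  →  q(p(p(e)))   [R3 at ε]
2. q(p(p(e)))  →  a   [R1 at ε]

a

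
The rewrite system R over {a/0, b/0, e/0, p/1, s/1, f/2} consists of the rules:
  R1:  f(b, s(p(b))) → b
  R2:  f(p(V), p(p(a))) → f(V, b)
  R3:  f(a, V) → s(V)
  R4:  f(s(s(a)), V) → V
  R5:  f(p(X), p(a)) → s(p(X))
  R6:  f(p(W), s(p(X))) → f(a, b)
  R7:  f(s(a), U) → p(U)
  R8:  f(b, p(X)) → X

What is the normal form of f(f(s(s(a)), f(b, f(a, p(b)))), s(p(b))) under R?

b

1. f(f(s(s(a)), f(b, f(a, p(b)))), s(p(b)))  →  f(f(b, f(a, p(b))), s(p(b)))   [R4 at 1]
2. f(f(b, f(a, p(b))), s(p(b)))  →  f(f(b, s(p(b))), s(p(b)))   [R3 at 1.2]
3. f(f(b, s(p(b))), s(p(b)))  →  f(b, s(p(b)))   [R1 at 1]
4. f(b, s(p(b)))  →  b   [R1 at ε]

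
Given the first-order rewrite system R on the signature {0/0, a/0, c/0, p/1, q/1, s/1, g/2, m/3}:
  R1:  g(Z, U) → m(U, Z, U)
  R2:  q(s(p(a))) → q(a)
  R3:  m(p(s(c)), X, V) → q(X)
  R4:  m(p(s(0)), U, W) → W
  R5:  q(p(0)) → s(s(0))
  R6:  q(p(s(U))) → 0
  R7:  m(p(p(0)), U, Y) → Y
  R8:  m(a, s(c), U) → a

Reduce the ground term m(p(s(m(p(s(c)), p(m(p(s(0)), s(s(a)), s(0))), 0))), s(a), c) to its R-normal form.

c

1. m(p(s(m(p(s(c)), p(m(p(s(0)), s(s(a)), s(0))), 0))), s(a), c)  →  m(p(s(q(p(m(p(s(0)), s(s(a)), s(0)))))), s(a), c)   [R3 at 1.1.1]
2. m(p(s(q(p(m(p(s(0)), s(s(a)), s(0)))))), s(a), c)  →  m(p(s(q(p(s(0))))), s(a), c)   [R4 at 1.1.1.1.1]
3. m(p(s(q(p(s(0))))), s(a), c)  →  m(p(s(0)), s(a), c)   [R6 at 1.1.1]
4. m(p(s(0)), s(a), c)  →  c   [R4 at ε]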